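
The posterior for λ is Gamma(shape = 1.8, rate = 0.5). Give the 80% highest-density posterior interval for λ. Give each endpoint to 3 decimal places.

The posterior is unimodal and skewed, so the HPD interval has equal density at both endpoints and is the shortest 80% interval.
Solving f(0.194) = f(5.566) with F(5.566) − F(0.194) = 0.80 gives [0.194, 5.566].
For comparison, the equal-tailed interval is [0.862, 7.179]; the HPD is narrower and shifted toward the mode.

[0.194, 5.566]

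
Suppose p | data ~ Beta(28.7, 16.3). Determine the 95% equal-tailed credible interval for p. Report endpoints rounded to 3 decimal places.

Posterior: Beta(28.7, 16.3).
Equal-tailed 95% interval: the 0.025 and 0.975 quantiles of Beta(28.7, 16.3).
Posterior mean ≈ 0.638, SD ≈ 0.071; a Normal approximation gives roughly [0.499, 0.777].
Exact: F⁻¹(0.025) = 0.494; F⁻¹(0.975) = 0.770.

[0.494, 0.770]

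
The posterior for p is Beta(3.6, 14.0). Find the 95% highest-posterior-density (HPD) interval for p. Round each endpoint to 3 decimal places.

The posterior is unimodal and skewed, so the HPD interval has equal density at both endpoints and is the shortest 95% interval.
Solving f(0.041) = f(0.388) with F(0.388) − F(0.041) = 0.95 gives [0.041, 0.388].
For comparison, the equal-tailed interval is [0.057, 0.415]; the HPD is narrower and shifted toward the mode.

[0.041, 0.388]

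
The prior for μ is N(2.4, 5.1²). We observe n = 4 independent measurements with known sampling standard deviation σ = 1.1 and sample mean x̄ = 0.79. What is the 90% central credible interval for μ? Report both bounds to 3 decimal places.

[-0.091, 1.708]

Posterior precision = 1/5.1² + 4/1.1² = 0.0384 + 3.3058 = 3.3442, so posterior SD = 0.5468.
Posterior mean = (2.4/5.1² + 4·0.79/1.1²) / 3.3442 = 0.8085.
Interval: 0.8085 ± 1.645 × 0.5468 → [-0.091, 1.708].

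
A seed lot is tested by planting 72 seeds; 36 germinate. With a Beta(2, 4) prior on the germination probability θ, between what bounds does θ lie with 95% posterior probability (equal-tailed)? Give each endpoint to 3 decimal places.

Posterior: Beta(2+36, 4+36) = Beta(38, 40).
Equal-tailed 95% interval: the 0.025 and 0.975 quantiles of Beta(38, 40).
Posterior mean ≈ 0.487, SD ≈ 0.056; a Normal approximation gives roughly [0.377, 0.597].
Exact: F⁻¹(0.025) = 0.378; F⁻¹(0.975) = 0.597.

[0.378, 0.597]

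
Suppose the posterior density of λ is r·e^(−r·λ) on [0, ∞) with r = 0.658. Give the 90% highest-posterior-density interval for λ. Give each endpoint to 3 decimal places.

[0.000, 3.499]

The exponential density is strictly decreasing on [0, ∞), so the HPD interval is anchored at 0: [0, q] with P(λ ≤ q) = 0.90.
q = −ln(1 − 0.90) / 0.658 = 2.3026 / 0.658 = 3.499.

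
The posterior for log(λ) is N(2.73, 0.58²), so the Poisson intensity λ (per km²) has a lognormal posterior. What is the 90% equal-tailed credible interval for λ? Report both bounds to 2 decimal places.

On the log scale the 90% interval is 2.73 ± 1.645 × 0.58 = [1.7760, 3.6840].
Exponentiate: [e^1.7760, e^3.6840] = [5.91, 39.81].

[5.91, 39.81]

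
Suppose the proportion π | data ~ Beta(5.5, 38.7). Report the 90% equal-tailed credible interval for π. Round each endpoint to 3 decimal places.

Posterior: Beta(5.5, 38.7).
Equal-tailed 90% interval: the 0.05 and 0.95 quantiles of Beta(5.5, 38.7).
Posterior mean ≈ 0.124, SD ≈ 0.049; a Normal approximation gives roughly [0.044, 0.205].
Exact: F⁻¹(0.05) = 0.054; F⁻¹(0.95) = 0.214.

[0.054, 0.214]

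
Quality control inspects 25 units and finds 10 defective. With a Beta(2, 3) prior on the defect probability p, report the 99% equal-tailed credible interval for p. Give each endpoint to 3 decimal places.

Posterior: Beta(2+10, 3+15) = Beta(12, 18).
Equal-tailed 99% interval: the 0.005 and 0.995 quantiles of Beta(12, 18).
Posterior mean ≈ 0.400, SD ≈ 0.088; a Normal approximation gives roughly [0.173, 0.627].
Exact: F⁻¹(0.005) = 0.192; F⁻¹(0.995) = 0.632.

[0.192, 0.632]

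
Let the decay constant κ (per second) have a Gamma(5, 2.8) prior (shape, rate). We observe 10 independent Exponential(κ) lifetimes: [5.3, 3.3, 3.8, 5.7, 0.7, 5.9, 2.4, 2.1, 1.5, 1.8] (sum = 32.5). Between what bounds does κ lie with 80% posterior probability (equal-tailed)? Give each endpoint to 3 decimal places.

Posterior: Gamma(5+10, 2.8+32.5) = Gamma(15, 35.3) (shape, rate).
Equal-tailed 80% interval: Gamma(15, 35.3) quantiles at 0.1 and 0.9.
Posterior mean ≈ 0.425, SD ≈ 0.110; a Normal approximation gives roughly [0.284, 0.566].
Exact: lower = 0.292; upper = 0.570.

[0.292, 0.570]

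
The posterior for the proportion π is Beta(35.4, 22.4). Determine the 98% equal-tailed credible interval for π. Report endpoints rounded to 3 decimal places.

[0.461, 0.753]

Posterior: Beta(35.4, 22.4).
Equal-tailed 98% interval: the 0.01 and 0.99 quantiles of Beta(35.4, 22.4).
Posterior mean ≈ 0.612, SD ≈ 0.064; a Normal approximation gives roughly [0.465, 0.760].
Exact: F⁻¹(0.01) = 0.461; F⁻¹(0.99) = 0.753.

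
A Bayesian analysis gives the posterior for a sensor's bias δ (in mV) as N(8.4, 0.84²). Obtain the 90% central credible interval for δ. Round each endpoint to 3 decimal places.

[7.018, 9.782]

The posterior is symmetric, so the 90% equal-tailed interval is δ = 8.4 ± z·0.84 with z = 1.645.
Half-width: 1.645 × 0.84 = 1.382.
8.4 − 1.382 = 7.018; 8.4 + 1.382 = 9.782.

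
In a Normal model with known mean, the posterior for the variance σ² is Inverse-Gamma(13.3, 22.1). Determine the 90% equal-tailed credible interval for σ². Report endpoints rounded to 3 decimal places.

Inverse-Gamma(13.3, 22.1) quantiles: F⁻¹(0.05) and F⁻¹(0.95).
Equivalently, 1/σ² ~ Gamma(13.3, rate = 22.1); invert its 0.95 and 0.05 quantiles.
Posterior mean ≈ 1.797, SD ≈ 0.535; a Normal approximation gives roughly [0.918, 2.676].
Exact: lower = 1.116; upper = 2.790.

[1.116, 2.790]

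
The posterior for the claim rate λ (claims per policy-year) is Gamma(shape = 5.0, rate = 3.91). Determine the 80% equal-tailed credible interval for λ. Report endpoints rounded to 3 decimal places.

Posterior: Gamma(shape 5.0, rate 3.91).
Equal-tailed 80% interval: Gamma(5.0, 3.91) quantiles at 0.1 and 0.9.
Posterior mean ≈ 1.279, SD ≈ 0.572; a Normal approximation gives roughly [0.546, 2.012].
Exact: lower = 0.622; upper = 2.044.

[0.622, 2.044]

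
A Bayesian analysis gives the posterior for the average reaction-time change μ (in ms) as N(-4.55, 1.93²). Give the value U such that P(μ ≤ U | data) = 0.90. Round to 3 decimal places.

-2.077

Need U with P(μ ≤ U) = 0.90: U = -4.55 + z_{0.1}·1.93.
z = 1.282; U = -4.55 + 1.282 × 1.93 = -2.077.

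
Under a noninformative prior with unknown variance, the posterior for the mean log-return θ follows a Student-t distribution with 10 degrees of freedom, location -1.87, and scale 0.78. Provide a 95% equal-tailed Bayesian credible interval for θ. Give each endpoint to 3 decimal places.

[-3.608, -0.132]

The t_10 distribution is symmetric; the 95% interval is -1.87 ± t·0.78 with t_{0.975,10} = 2.228.
Half-width: 2.228 × 0.78 = 1.738.
-1.87 − 1.738 = -3.608; -1.87 + 1.738 = -0.132.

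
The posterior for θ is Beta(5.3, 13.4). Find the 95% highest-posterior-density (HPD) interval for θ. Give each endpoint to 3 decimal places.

The posterior is unimodal and skewed, so the HPD interval has equal density at both endpoints and is the shortest 95% interval.
Solving f(0.097) = f(0.483) with F(0.483) − F(0.097) = 0.95 gives [0.097, 0.483].
For comparison, the equal-tailed interval is [0.110, 0.501]; the HPD is narrower and shifted toward the mode.

[0.097, 0.483]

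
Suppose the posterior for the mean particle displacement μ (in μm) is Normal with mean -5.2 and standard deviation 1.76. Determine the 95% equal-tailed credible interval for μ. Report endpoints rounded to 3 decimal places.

The posterior is symmetric, so the 95% equal-tailed interval is μ = -5.2 ± z·1.76 with z = 1.960.
Half-width: 1.960 × 1.76 = 3.450.
-5.2 − 3.450 = -8.650; -5.2 + 3.450 = -1.750.

[-8.650, -1.750]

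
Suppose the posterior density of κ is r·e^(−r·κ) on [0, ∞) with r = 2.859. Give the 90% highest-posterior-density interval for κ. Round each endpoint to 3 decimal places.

The exponential density is strictly decreasing on [0, ∞), so the HPD interval is anchored at 0: [0, q] with P(κ ≤ q) = 0.90.
q = −ln(1 − 0.90) / 2.859 = 2.3026 / 2.859 = 0.805.

[0.000, 0.805]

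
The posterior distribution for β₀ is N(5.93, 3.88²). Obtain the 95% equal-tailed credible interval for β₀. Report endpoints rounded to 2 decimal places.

[-1.67, 13.53]

The posterior is symmetric, so the 95% equal-tailed interval is β₀ = 5.93 ± z·3.88 with z = 1.960.
Half-width: 1.960 × 3.88 = 7.60.
5.93 − 7.60 = -1.67; 5.93 + 7.60 = 13.53.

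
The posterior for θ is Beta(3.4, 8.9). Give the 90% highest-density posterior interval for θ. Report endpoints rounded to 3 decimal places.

[0.076, 0.468]

The posterior is unimodal and skewed, so the HPD interval has equal density at both endpoints and is the shortest 90% interval.
Solving f(0.076) = f(0.468) with F(0.468) − F(0.076) = 0.90 gives [0.076, 0.468].
For comparison, the equal-tailed interval is [0.097, 0.498]; the HPD is narrower and shifted toward the mode.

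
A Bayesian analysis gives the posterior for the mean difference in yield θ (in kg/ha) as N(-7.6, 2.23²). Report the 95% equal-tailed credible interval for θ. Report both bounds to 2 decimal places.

[-11.97, -3.23]

The posterior is symmetric, so the 95% equal-tailed interval is θ = -7.6 ± z·2.23 with z = 1.960.
Half-width: 1.960 × 2.23 = 4.37.
-7.6 − 4.37 = -11.97; -7.6 + 4.37 = -3.23.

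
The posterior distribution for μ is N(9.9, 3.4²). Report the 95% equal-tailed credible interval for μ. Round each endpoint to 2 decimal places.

[3.24, 16.56]

The posterior is symmetric, so the 95% equal-tailed interval is μ = 9.9 ± z·3.4 with z = 1.960.
Half-width: 1.960 × 3.4 = 6.66.
9.9 − 6.66 = 3.24; 9.9 + 6.66 = 16.56.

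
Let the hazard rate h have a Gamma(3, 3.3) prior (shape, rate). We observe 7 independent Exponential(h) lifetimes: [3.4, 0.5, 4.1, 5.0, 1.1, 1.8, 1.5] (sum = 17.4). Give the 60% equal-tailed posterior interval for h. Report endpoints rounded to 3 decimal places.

[0.352, 0.605]

Posterior: Gamma(3+7, 3.3+17.4) = Gamma(10, 20.7) (shape, rate).
Equal-tailed 60% interval: Gamma(10, 20.7) quantiles at 0.2 and 0.8.
Posterior mean ≈ 0.483, SD ≈ 0.153; a Normal approximation gives roughly [0.355, 0.612].
Exact: lower = 0.352; upper = 0.605.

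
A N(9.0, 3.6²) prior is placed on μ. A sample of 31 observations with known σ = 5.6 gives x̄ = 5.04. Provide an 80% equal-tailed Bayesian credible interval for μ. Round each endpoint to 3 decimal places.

Posterior precision = 1/3.6² + 31/5.6² = 0.0772 + 0.9885 = 1.0657, so posterior SD = 0.9687.
Posterior mean = (9.0/3.6² + 31·5.04/5.6²) / 1.0657 = 5.3267.
Interval: 5.3267 ± 1.282 × 0.9687 → [4.085, 6.568].

[4.085, 6.568]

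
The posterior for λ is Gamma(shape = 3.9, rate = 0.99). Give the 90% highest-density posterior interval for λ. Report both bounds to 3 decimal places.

[0.893, 6.871]

The posterior is unimodal and skewed, so the HPD interval has equal density at both endpoints and is the shortest 90% interval.
Solving f(0.893) = f(6.871) with F(6.871) − F(0.893) = 0.90 gives [0.893, 6.871].
For comparison, the equal-tailed interval is [1.322, 7.688]; the HPD is narrower and shifted toward the mode.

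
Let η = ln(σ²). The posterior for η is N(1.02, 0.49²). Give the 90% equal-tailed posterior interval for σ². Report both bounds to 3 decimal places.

On the log scale the 90% interval is 1.02 ± 1.645 × 0.49 = [0.2140, 1.8260].
Exponentiate: [e^0.2140, e^1.8260] = [1.239, 6.209].

[1.239, 6.209]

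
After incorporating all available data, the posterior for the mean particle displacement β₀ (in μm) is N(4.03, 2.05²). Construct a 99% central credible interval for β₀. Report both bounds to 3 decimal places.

The posterior is symmetric, so the 99% equal-tailed interval is β₀ = 4.03 ± z·2.05 with z = 2.576.
Half-width: 2.576 × 2.05 = 5.280.
4.03 − 5.280 = -1.250; 4.03 + 5.280 = 9.310.

[-1.250, 9.310]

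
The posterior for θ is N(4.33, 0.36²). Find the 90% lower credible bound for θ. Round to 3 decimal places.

Need L with P(θ ≥ L) = 0.90: L = 4.33 − z_{0.1}·0.36.
z = 1.282; L = 4.33 − 1.282 × 0.36 = 3.869.

3.869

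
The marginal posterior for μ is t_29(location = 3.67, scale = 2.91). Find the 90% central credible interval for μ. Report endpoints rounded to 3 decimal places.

The t_29 distribution is symmetric; the 90% interval is 3.67 ± t·2.91 with t_{0.95,29} = 1.699.
Half-width: 1.699 × 2.91 = 4.944.
3.67 − 4.944 = -1.274; 3.67 + 4.944 = 8.614.

[-1.274, 8.614]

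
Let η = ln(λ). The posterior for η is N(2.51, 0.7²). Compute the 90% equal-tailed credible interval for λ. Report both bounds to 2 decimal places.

[3.89, 38.92]

On the log scale the 90% interval is 2.51 ± 1.645 × 0.7 = [1.3586, 3.6614].
Exponentiate: [e^1.3586, e^3.6614] = [3.89, 38.92].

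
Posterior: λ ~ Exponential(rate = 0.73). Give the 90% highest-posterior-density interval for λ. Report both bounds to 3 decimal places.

The exponential density is strictly decreasing on [0, ∞), so the HPD interval is anchored at 0: [0, q] with P(λ ≤ q) = 0.90.
q = −ln(1 − 0.90) / 0.73 = 2.3026 / 0.73 = 3.154.

[0.000, 3.154]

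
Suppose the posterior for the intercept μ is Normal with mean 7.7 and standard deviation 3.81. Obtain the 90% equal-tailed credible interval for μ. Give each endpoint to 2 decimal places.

The posterior is symmetric, so the 90% equal-tailed interval is μ = 7.7 ± z·3.81 with z = 1.645.
Half-width: 1.645 × 3.81 = 6.27.
7.7 − 6.27 = 1.43; 7.7 + 6.27 = 13.97.

[1.43, 13.97]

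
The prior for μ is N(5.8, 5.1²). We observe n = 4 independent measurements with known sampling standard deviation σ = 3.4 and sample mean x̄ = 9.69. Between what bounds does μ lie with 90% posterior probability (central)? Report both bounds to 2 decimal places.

Posterior precision = 1/5.1² + 4/3.4² = 0.0384 + 0.3460 = 0.3845, so posterior SD = 1.6128.
Posterior mean = (5.8/5.1² + 4·9.69/3.4²) / 0.3845 = 9.3010.
Interval: 9.3010 ± 1.645 × 1.6128 → [6.65, 11.95].

[6.65, 11.95]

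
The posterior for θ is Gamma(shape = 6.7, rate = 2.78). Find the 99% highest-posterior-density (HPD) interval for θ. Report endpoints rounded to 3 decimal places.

The posterior is unimodal and skewed, so the HPD interval has equal density at both endpoints and is the shortest 99% interval.
Solving f(0.539) = f(5.177) with F(5.177) − F(0.539) = 0.99 gives [0.539, 5.177].
For comparison, the equal-tailed interval is [0.677, 5.472]; the HPD is narrower and shifted toward the mode.

[0.539, 5.177]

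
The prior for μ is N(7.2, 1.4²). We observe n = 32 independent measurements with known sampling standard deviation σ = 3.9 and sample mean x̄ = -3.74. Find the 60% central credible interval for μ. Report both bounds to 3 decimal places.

Posterior precision = 1/1.4² + 32/3.9² = 0.5102 + 2.1039 = 2.6141, so posterior SD = 0.6185.
Posterior mean = (7.2/1.4² + 32·-3.74/3.9²) / 2.6141 = -1.6048.
Interval: -1.6048 ± 0.842 × 0.6185 → [-2.125, -1.084].

[-2.125, -1.084]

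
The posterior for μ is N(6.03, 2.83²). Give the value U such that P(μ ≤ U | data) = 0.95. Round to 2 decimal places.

Need U with P(μ ≤ U) = 0.95: U = 6.03 + z_{0.05}·2.83.
z = 1.645; U = 6.03 + 1.645 × 2.83 = 10.68.

10.68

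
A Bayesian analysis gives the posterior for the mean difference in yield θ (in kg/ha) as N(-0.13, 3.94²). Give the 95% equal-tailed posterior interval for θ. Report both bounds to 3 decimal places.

The posterior is symmetric, so the 95% equal-tailed interval is θ = -0.13 ± z·3.94 with z = 1.960.
Half-width: 1.960 × 3.94 = 7.722.
-0.13 − 7.722 = -7.852; -0.13 + 7.722 = 7.592.

[-7.852, 7.592]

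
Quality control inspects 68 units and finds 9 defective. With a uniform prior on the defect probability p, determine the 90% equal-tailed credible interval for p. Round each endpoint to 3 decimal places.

Posterior: Beta(1+9, 1+59) = Beta(10, 60).
Equal-tailed 90% interval: the 0.05 and 0.95 quantiles of Beta(10, 60).
Posterior mean ≈ 0.143, SD ≈ 0.042; a Normal approximation gives roughly [0.075, 0.211].
Exact: F⁻¹(0.05) = 0.081; F⁻¹(0.95) = 0.217.

[0.081, 0.217]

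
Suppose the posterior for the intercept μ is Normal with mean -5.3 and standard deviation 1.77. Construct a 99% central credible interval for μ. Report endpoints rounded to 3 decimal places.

The posterior is symmetric, so the 99% equal-tailed interval is μ = -5.3 ± z·1.77 with z = 2.576.
Half-width: 2.576 × 1.77 = 4.559.
-5.3 − 4.559 = -9.859; -5.3 + 4.559 = -0.741.

[-9.859, -0.741]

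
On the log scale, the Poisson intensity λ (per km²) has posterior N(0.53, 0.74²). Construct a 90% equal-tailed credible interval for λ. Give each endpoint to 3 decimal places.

[0.503, 5.738]

On the log scale the 90% interval is 0.53 ± 1.645 × 0.74 = [-0.6872, 1.7472].
Exponentiate: [e^-0.6872, e^1.7472] = [0.503, 5.738].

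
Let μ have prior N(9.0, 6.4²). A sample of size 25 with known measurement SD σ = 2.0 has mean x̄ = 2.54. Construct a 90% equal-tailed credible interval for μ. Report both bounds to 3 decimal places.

Posterior precision = 1/6.4² + 25/2.0² = 0.0244 + 6.2500 = 6.2744, so posterior SD = 0.3992.
Posterior mean = (9.0/6.4² + 25·2.54/2.0²) / 6.2744 = 2.5651.
Interval: 2.5651 ± 1.645 × 0.3992 → [1.908, 3.222].

[1.908, 3.222]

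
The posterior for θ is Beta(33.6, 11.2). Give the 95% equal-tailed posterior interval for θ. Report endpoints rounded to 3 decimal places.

[0.615, 0.864]

Posterior: Beta(33.6, 11.2).
Equal-tailed 95% interval: the 0.025 and 0.975 quantiles of Beta(33.6, 11.2).
Posterior mean ≈ 0.750, SD ≈ 0.064; a Normal approximation gives roughly [0.625, 0.875].
Exact: F⁻¹(0.025) = 0.615; F⁻¹(0.975) = 0.864.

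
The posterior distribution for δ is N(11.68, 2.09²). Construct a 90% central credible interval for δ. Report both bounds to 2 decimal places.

The posterior is symmetric, so the 90% equal-tailed interval is δ = 11.68 ± z·2.09 with z = 1.645.
Half-width: 1.645 × 2.09 = 3.44.
11.68 − 3.44 = 8.24; 11.68 + 3.44 = 15.12.

[8.24, 15.12]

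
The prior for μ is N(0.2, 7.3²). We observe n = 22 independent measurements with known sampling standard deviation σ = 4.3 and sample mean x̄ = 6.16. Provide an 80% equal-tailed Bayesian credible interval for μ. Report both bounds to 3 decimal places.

[4.902, 7.233]

Posterior precision = 1/7.3² + 22/4.3² = 0.0188 + 1.1898 = 1.2086, so posterior SD = 0.9096.
Posterior mean = (0.2/7.3² + 22·6.16/4.3²) / 1.2086 = 6.0675.
Interval: 6.0675 ± 1.282 × 0.9096 → [4.902, 7.233].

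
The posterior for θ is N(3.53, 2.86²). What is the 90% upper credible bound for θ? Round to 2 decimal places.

Need U with P(θ ≤ U) = 0.90: U = 3.53 + z_{0.1}·2.86.
z = 1.282; U = 3.53 + 1.282 × 2.86 = 7.20.

7.20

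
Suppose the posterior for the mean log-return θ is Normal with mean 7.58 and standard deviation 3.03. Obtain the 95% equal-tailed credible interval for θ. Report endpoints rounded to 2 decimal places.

[1.64, 13.52]

The posterior is symmetric, so the 95% equal-tailed interval is θ = 7.58 ± z·3.03 with z = 1.960.
Half-width: 1.960 × 3.03 = 5.94.
7.58 − 5.94 = 1.64; 7.58 + 5.94 = 13.52.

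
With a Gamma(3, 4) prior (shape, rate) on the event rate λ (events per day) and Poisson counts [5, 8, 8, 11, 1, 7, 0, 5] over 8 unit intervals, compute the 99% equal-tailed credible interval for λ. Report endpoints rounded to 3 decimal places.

Posterior: Gamma(3+45, 4+8) = Gamma(48, 12) (shape, rate).
Equal-tailed 99% interval: Gamma(48, 12) quantiles at 0.005 and 0.995.
Posterior mean ≈ 4.000, SD ≈ 0.577; a Normal approximation gives roughly [2.513, 5.487].
Exact: lower = 2.669; upper = 5.643.

[2.669, 5.643]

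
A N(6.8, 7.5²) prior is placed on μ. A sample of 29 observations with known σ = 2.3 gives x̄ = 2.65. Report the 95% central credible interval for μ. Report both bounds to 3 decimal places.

Posterior precision = 1/7.5² + 29/2.3² = 0.0178 + 5.4820 = 5.4998, so posterior SD = 0.4264.
Posterior mean = (6.8/7.5² + 29·2.65/2.3²) / 5.4998 = 2.6634.
Interval: 2.6634 ± 1.960 × 0.4264 → [1.828, 3.499].

[1.828, 3.499]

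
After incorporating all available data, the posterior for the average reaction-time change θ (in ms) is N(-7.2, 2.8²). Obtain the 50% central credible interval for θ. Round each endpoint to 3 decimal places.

[-9.089, -5.311]

The posterior is symmetric, so the 50% equal-tailed interval is θ = -7.2 ± z·2.8 with z = 0.674.
Half-width: 0.674 × 2.8 = 1.889.
-7.2 − 1.889 = -9.089; -7.2 + 1.889 = -5.311.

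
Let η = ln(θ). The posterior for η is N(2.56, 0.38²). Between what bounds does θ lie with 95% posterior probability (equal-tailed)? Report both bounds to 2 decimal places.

On the log scale the 95% interval is 2.56 ± 1.960 × 0.38 = [1.8152, 3.3048].
Exponentiate: [e^1.8152, e^3.3048] = [6.14, 27.24].

[6.14, 27.24]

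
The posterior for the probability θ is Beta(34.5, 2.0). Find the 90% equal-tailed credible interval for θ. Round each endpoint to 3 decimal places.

[0.873, 0.990]

Posterior: Beta(34.5, 2.0).
Equal-tailed 90% interval: the 0.05 and 0.95 quantiles of Beta(34.5, 2.0).
Posterior mean ≈ 0.945, SD ≈ 0.037; a Normal approximation gives roughly [0.884, 1.006].
Exact: F⁻¹(0.05) = 0.873; F⁻¹(0.95) = 0.990.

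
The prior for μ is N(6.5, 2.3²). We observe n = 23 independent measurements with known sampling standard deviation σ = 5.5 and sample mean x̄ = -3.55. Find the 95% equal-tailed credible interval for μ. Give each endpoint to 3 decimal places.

[-3.560, 0.463]

Posterior precision = 1/2.3² + 23/5.5² = 0.1890 + 0.7603 = 0.9494, so posterior SD = 1.0263.
Posterior mean = (6.5/2.3² + 23·-3.55/5.5²) / 0.9494 = -1.5489.
Interval: -1.5489 ± 1.960 × 1.0263 → [-3.560, 0.463].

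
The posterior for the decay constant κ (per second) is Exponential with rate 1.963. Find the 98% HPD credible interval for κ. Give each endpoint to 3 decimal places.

The exponential density is strictly decreasing on [0, ∞), so the HPD interval is anchored at 0: [0, q] with P(κ ≤ q) = 0.98.
q = −ln(1 − 0.98) / 1.963 = 3.9120 / 1.963 = 1.993.

[0.000, 1.993]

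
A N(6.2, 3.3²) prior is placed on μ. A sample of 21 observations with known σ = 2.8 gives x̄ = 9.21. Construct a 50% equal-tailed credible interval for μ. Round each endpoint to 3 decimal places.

[8.705, 9.515]

Posterior precision = 1/3.3² + 21/2.8² = 0.0918 + 2.6786 = 2.7704, so posterior SD = 0.6008.
Posterior mean = (6.2/3.3² + 21·9.21/2.8²) / 2.7704 = 9.1102.
Interval: 9.1102 ± 0.674 × 0.6008 → [8.705, 9.515].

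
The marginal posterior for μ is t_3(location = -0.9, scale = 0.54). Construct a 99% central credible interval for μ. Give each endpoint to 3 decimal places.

The t_3 distribution is symmetric; the 99% interval is -0.9 ± t·0.54 with t_{0.995,3} = 5.841.
Half-width: 5.841 × 0.54 = 3.154.
-0.9 − 3.154 = -4.054; -0.9 + 3.154 = 2.254.

[-4.054, 2.254]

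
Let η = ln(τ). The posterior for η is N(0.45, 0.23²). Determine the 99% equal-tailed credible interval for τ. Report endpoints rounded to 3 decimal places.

On the log scale the 99% interval is 0.45 ± 2.576 × 0.23 = [-0.1424, 1.0424].
Exponentiate: [e^-0.1424, e^1.0424] = [0.867, 2.836].

[0.867, 2.836]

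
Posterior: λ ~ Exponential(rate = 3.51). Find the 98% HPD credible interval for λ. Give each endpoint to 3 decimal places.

[0.000, 1.115]

The exponential density is strictly decreasing on [0, ∞), so the HPD interval is anchored at 0: [0, q] with P(λ ≤ q) = 0.98.
q = −ln(1 − 0.98) / 3.51 = 3.9120 / 3.51 = 1.115.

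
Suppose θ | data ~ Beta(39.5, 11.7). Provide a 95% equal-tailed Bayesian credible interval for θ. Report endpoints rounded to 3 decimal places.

[0.648, 0.875]

Posterior: Beta(39.5, 11.7).
Equal-tailed 95% interval: the 0.025 and 0.975 quantiles of Beta(39.5, 11.7).
Posterior mean ≈ 0.771, SD ≈ 0.058; a Normal approximation gives roughly [0.658, 0.885].
Exact: F⁻¹(0.025) = 0.648; F⁻¹(0.975) = 0.875.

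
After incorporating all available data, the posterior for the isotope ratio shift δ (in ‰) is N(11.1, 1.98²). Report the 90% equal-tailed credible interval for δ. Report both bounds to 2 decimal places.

[7.84, 14.36]

The posterior is symmetric, so the 90% equal-tailed interval is δ = 11.1 ± z·1.98 with z = 1.645.
Half-width: 1.645 × 1.98 = 3.26.
11.1 − 3.26 = 7.84; 11.1 + 3.26 = 14.36.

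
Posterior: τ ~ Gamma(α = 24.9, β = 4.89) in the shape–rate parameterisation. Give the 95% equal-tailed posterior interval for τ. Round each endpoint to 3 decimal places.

Posterior: Gamma(shape 24.9, rate 4.89).
Equal-tailed 95% interval: Gamma(24.9, 4.89) quantiles at 0.025 and 0.975.
Posterior mean ≈ 5.092, SD ≈ 1.020; a Normal approximation gives roughly [3.092, 7.092].
Exact: lower = 3.292; upper = 7.278.

[3.292, 7.278]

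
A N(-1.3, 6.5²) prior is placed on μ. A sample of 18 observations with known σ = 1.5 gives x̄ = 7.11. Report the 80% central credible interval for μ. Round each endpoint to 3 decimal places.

[6.633, 7.538]

Posterior precision = 1/6.5² + 18/1.5² = 0.0237 + 8.0000 = 8.0237, so posterior SD = 0.3530.
Posterior mean = (-1.3/6.5² + 18·7.11/1.5²) / 8.0237 = 7.0852.
Interval: 7.0852 ± 1.282 × 0.3530 → [6.633, 7.538].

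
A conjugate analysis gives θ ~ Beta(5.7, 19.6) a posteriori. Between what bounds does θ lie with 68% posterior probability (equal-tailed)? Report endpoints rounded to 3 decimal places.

Posterior: Beta(5.7, 19.6).
Equal-tailed 68% interval: the 0.16 and 0.84 quantiles of Beta(5.7, 19.6).
Posterior mean ≈ 0.225, SD ≈ 0.081; a Normal approximation gives roughly [0.144, 0.306].
Exact: F⁻¹(0.16) = 0.144; F⁻¹(0.84) = 0.307.

[0.144, 0.307]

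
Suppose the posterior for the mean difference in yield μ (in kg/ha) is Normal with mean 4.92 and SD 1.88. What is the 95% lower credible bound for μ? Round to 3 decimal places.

1.828

Need L with P(μ ≥ L) = 0.95: L = 4.92 − z_{0.05}·1.88.
z = 1.645; L = 4.92 − 1.645 × 1.88 = 1.828.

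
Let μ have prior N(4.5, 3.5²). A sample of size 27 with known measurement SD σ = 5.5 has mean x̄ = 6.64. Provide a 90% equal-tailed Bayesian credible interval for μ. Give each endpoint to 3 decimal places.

Posterior precision = 1/3.5² + 27/5.5² = 0.0816 + 0.8926 = 0.9742, so posterior SD = 1.0132.
Posterior mean = (4.5/3.5² + 27·6.64/5.5²) / 0.9742 = 6.4607.
Interval: 6.4607 ± 1.645 × 1.0132 → [4.794, 8.127].

[4.794, 8.127]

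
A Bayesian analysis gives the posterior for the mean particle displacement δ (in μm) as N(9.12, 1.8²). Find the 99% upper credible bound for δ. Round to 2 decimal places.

13.31

Need U with P(δ ≤ U) = 0.99: U = 9.12 + z_{0.01}·1.8.
z = 2.326; U = 9.12 + 2.326 × 1.8 = 13.31.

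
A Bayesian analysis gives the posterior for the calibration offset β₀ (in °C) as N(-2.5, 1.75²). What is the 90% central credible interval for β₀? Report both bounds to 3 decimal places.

[-5.378, 0.378]

The posterior is symmetric, so the 90% equal-tailed interval is β₀ = -2.5 ± z·1.75 with z = 1.645.
Half-width: 1.645 × 1.75 = 2.878.
-2.5 − 2.878 = -5.378; -2.5 + 2.878 = 0.378.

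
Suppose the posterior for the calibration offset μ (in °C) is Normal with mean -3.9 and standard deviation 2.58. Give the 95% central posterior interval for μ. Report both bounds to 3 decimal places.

[-8.957, 1.157]

The posterior is symmetric, so the 95% equal-tailed interval is μ = -3.9 ± z·2.58 with z = 1.960.
Half-width: 1.960 × 2.58 = 5.057.
-3.9 − 5.057 = -8.957; -3.9 + 5.057 = 1.157.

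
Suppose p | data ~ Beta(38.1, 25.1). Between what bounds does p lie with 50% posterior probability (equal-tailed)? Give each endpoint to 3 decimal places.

Posterior: Beta(38.1, 25.1).
Equal-tailed 50% interval: the 0.25 and 0.75 quantiles of Beta(38.1, 25.1).
Posterior mean ≈ 0.603, SD ≈ 0.061; a Normal approximation gives roughly [0.562, 0.644].
Exact: F⁻¹(0.25) = 0.562; F⁻¹(0.75) = 0.645.

[0.562, 0.645]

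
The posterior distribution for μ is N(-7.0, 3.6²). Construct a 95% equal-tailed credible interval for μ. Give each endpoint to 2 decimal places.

[-14.06, 0.06]

The posterior is symmetric, so the 95% equal-tailed interval is μ = -7.0 ± z·3.6 with z = 1.960.
Half-width: 1.960 × 3.6 = 7.06.
-7.0 − 7.06 = -14.06; -7.0 + 7.06 = 0.06.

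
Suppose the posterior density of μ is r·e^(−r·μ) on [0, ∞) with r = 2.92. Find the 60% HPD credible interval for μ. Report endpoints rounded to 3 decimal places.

[0.000, 0.314]

The exponential density is strictly decreasing on [0, ∞), so the HPD interval is anchored at 0: [0, q] with P(μ ≤ q) = 0.60.
q = −ln(1 − 0.60) / 2.92 = 0.9163 / 2.92 = 0.314.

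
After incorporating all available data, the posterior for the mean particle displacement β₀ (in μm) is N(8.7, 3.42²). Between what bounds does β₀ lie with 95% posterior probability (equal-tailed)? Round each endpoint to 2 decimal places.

[2.00, 15.40]

The posterior is symmetric, so the 95% equal-tailed interval is β₀ = 8.7 ± z·3.42 with z = 1.960.
Half-width: 1.960 × 3.42 = 6.70.
8.7 − 6.70 = 2.00; 8.7 + 6.70 = 15.40.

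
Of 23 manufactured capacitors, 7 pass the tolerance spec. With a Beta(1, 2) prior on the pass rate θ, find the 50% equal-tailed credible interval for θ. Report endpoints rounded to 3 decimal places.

Posterior: Beta(1+7, 2+16) = Beta(8, 18).
Equal-tailed 50% interval: the 0.25 and 0.75 quantiles of Beta(8, 18).
Posterior mean ≈ 0.308, SD ≈ 0.089; a Normal approximation gives roughly [0.248, 0.368].
Exact: F⁻¹(0.25) = 0.244; F⁻¹(0.75) = 0.366.

[0.244, 0.366]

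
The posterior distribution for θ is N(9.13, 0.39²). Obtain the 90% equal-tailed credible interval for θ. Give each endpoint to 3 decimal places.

The posterior is symmetric, so the 90% equal-tailed interval is θ = 9.13 ± z·0.39 with z = 1.645.
Half-width: 1.645 × 0.39 = 0.641.
9.13 − 0.641 = 8.489; 9.13 + 0.641 = 9.771.

[8.489, 9.771]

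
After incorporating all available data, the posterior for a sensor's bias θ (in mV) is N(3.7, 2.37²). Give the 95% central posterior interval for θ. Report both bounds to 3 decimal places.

[-0.945, 8.345]

The posterior is symmetric, so the 95% equal-tailed interval is θ = 3.7 ± z·2.37 with z = 1.960.
Half-width: 1.960 × 2.37 = 4.645.
3.7 − 4.645 = -0.945; 3.7 + 4.645 = 8.345.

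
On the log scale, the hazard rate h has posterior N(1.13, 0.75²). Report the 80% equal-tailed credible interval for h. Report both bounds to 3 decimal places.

[1.184, 8.094]

On the log scale the 80% interval is 1.13 ± 1.282 × 0.75 = [0.1688, 2.0912].
Exponentiate: [e^0.1688, e^2.0912] = [1.184, 8.094].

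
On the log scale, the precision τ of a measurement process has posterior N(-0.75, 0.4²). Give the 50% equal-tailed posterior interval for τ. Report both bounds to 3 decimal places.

[0.361, 0.619]

On the log scale the 50% interval is -0.75 ± 0.674 × 0.4 = [-1.0198, -0.4802].
Exponentiate: [e^-1.0198, e^-0.4802] = [0.361, 0.619].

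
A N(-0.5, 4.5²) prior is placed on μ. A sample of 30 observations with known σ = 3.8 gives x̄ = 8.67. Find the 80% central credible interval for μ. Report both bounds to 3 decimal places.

Posterior precision = 1/4.5² + 30/3.8² = 0.0494 + 2.0776 = 2.1269, so posterior SD = 0.6857.
Posterior mean = (-0.5/4.5² + 30·8.67/3.8²) / 2.1269 = 8.4571.
Interval: 8.4571 ± 1.282 × 0.6857 → [7.578, 9.336].

[7.578, 9.336]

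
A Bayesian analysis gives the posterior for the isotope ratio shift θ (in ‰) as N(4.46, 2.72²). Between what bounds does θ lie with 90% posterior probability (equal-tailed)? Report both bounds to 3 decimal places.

The posterior is symmetric, so the 90% equal-tailed interval is θ = 4.46 ± z·2.72 with z = 1.645.
Half-width: 1.645 × 2.72 = 4.474.
4.46 − 4.474 = -0.014; 4.46 + 4.474 = 8.934.

[-0.014, 8.934]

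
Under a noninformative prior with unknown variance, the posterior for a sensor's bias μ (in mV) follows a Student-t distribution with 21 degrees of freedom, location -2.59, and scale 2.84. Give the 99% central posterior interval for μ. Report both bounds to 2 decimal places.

[-10.63, 5.45]

The t_21 distribution is symmetric; the 99% interval is -2.59 ± t·2.84 with t_{0.995,21} = 2.831.
Half-width: 2.831 × 2.84 = 8.04.
-2.59 − 8.04 = -10.63; -2.59 + 8.04 = 5.45.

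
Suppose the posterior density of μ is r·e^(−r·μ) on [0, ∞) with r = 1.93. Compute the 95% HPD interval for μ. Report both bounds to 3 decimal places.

The exponential density is strictly decreasing on [0, ∞), so the HPD interval is anchored at 0: [0, q] with P(μ ≤ q) = 0.95.
q = −ln(1 − 0.95) / 1.93 = 2.9957 / 1.93 = 1.552.

[0.000, 1.552]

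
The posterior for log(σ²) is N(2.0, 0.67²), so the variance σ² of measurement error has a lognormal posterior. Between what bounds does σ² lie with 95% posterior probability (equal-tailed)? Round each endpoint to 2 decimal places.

On the log scale the 95% interval is 2.0 ± 1.960 × 0.67 = [0.6868, 3.3132].
Exponentiate: [e^0.6868, e^3.3132] = [1.99, 27.47].

[1.99, 27.47]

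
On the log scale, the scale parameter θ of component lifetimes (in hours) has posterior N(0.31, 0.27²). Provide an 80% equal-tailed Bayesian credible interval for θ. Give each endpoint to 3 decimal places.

[0.965, 1.927]

On the log scale the 80% interval is 0.31 ± 1.282 × 0.27 = [-0.0360, 0.6560].
Exponentiate: [e^-0.0360, e^0.6560] = [0.965, 1.927].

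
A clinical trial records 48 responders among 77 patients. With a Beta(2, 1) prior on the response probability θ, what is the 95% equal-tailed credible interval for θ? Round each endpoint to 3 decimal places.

[0.517, 0.727]

Posterior: Beta(2+48, 1+29) = Beta(50, 30).
Equal-tailed 95% interval: the 0.025 and 0.975 quantiles of Beta(50, 30).
Posterior mean ≈ 0.625, SD ≈ 0.054; a Normal approximation gives roughly [0.520, 0.730].
Exact: F⁻¹(0.025) = 0.517; F⁻¹(0.975) = 0.727.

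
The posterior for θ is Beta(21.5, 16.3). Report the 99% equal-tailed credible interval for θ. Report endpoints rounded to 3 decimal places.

Posterior: Beta(21.5, 16.3).
Equal-tailed 99% interval: the 0.005 and 0.995 quantiles of Beta(21.5, 16.3).
Posterior mean ≈ 0.569, SD ≈ 0.080; a Normal approximation gives roughly [0.364, 0.774].
Exact: F⁻¹(0.005) = 0.362; F⁻¹(0.995) = 0.762.

[0.362, 0.762]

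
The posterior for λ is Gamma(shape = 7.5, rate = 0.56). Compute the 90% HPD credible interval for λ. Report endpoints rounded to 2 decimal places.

The posterior is unimodal and skewed, so the HPD interval has equal density at both endpoints and is the shortest 90% interval.
Solving f(5.58) = f(20.93) with F(20.93) − F(5.58) = 0.90 gives [5.58, 20.93].
For comparison, the equal-tailed interval is [6.48, 22.32]; the HPD is narrower and shifted toward the mode.

[5.58, 20.93]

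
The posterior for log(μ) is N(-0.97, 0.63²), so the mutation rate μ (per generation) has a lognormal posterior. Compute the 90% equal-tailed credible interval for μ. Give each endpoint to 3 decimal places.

[0.134, 1.069]

On the log scale the 90% interval is -0.97 ± 1.645 × 0.63 = [-2.0063, 0.0663].
Exponentiate: [e^-2.0063, e^0.0663] = [0.134, 1.069].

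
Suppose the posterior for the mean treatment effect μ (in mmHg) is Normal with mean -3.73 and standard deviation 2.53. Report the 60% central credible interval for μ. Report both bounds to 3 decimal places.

[-5.859, -1.601]

The posterior is symmetric, so the 60% equal-tailed interval is μ = -3.73 ± z·2.53 with z = 0.842.
Half-width: 0.842 × 2.53 = 2.129.
-3.73 − 2.129 = -5.859; -3.73 + 2.129 = -1.601.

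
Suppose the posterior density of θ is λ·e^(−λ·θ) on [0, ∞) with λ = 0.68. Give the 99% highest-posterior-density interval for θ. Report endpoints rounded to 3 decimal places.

[0.000, 6.772]

The exponential density is strictly decreasing on [0, ∞), so the HPD interval is anchored at 0: [0, q] with P(θ ≤ q) = 0.99.
q = −ln(1 − 0.99) / 0.68 = 4.6052 / 0.68 = 6.772.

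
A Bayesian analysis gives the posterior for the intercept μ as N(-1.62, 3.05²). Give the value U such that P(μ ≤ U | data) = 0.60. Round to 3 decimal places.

-0.847

Need U with P(μ ≤ U) = 0.60: U = -1.62 + z_{0.4}·3.05.
z = 0.253; U = -1.62 + 0.253 × 3.05 = -0.847.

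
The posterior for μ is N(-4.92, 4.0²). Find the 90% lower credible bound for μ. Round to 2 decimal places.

Need L with P(μ ≥ L) = 0.90: L = -4.92 − z_{0.1}·4.0.
z = 1.282; L = -4.92 − 1.282 × 4.0 = -10.05.

-10.05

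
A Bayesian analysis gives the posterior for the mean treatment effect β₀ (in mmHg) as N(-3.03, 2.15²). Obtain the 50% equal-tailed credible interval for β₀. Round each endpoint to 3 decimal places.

The posterior is symmetric, so the 50% equal-tailed interval is β₀ = -3.03 ± z·2.15 with z = 0.674.
Half-width: 0.674 × 2.15 = 1.450.
-3.03 − 1.450 = -4.480; -3.03 + 1.450 = -1.580.

[-4.480, -1.580]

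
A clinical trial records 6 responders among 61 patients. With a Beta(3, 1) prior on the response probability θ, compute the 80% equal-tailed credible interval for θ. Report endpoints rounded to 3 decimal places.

[0.087, 0.195]

Posterior: Beta(3+6, 1+55) = Beta(9, 56).
Equal-tailed 80% interval: the 0.1 and 0.9 quantiles of Beta(9, 56).
Posterior mean ≈ 0.138, SD ≈ 0.043; a Normal approximation gives roughly [0.084, 0.193].
Exact: F⁻¹(0.1) = 0.087; F⁻¹(0.9) = 0.195.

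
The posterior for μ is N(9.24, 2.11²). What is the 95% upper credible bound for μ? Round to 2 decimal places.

12.71

Need U with P(μ ≤ U) = 0.95: U = 9.24 + z_{0.05}·2.11.
z = 1.645; U = 9.24 + 1.645 × 2.11 = 12.71.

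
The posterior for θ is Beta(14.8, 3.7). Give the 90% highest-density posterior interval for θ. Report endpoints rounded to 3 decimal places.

[0.661, 0.946]

The posterior is unimodal and skewed, so the HPD interval has equal density at both endpoints and is the shortest 90% interval.
Solving f(0.661) = f(0.946) with F(0.946) − F(0.661) = 0.90 gives [0.661, 0.946].
For comparison, the equal-tailed interval is [0.634, 0.929]; the HPD is narrower and shifted toward the mode.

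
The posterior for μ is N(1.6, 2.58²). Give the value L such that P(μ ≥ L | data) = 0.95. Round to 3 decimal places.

-2.644

Need L with P(μ ≥ L) = 0.95: L = 1.6 − z_{0.05}·2.58.
z = 1.645; L = 1.6 − 1.645 × 2.58 = -2.644.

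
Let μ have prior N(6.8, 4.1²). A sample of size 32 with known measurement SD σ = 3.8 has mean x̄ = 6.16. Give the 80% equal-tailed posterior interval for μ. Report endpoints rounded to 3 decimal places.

Posterior precision = 1/4.1² + 32/3.8² = 0.0595 + 2.2161 = 2.2756, so posterior SD = 0.6629.
Posterior mean = (6.8/4.1² + 32·6.16/3.8²) / 2.2756 = 6.1767.
Interval: 6.1767 ± 1.282 × 0.6629 → [5.327, 7.026].

[5.327, 7.026]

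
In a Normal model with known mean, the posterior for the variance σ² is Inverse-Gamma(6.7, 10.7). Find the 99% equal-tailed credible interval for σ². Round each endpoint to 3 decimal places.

[0.703, 5.681]

Inverse-Gamma(6.7, 10.7) quantiles: F⁻¹(0.005) and F⁻¹(0.995).
Equivalently, 1/σ² ~ Gamma(6.7, rate = 10.7); invert its 0.995 and 0.005 quantiles.
Posterior mean ≈ 1.877, SD ≈ 0.866; a Normal approximation gives roughly [-0.353, 4.108].
Exact: lower = 0.703; upper = 5.681.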